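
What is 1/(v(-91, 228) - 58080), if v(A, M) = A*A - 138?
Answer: -1/49937 ≈ -2.0025e-5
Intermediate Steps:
v(A, M) = -138 + A**2 (v(A, M) = A**2 - 138 = -138 + A**2)
1/(v(-91, 228) - 58080) = 1/((-138 + (-91)**2) - 58080) = 1/((-138 + 8281) - 58080) = 1/(8143 - 58080) = 1/(-49937) = -1/49937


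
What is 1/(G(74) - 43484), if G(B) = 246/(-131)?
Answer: -131/5696650 ≈ -2.2996e-5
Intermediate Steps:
G(B) = -246/131 (G(B) = 246*(-1/131) = -246/131)
1/(G(74) - 43484) = 1/(-246/131 - 43484) = 1/(-5696650/131) = -131/5696650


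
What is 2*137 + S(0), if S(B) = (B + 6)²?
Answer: 310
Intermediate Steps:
S(B) = (6 + B)²
2*137 + S(0) = 2*137 + (6 + 0)² = 274 + 6² = 274 + 36 = 310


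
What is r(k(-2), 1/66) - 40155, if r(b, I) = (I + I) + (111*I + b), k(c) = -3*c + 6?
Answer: -2649325/66 ≈ -40141.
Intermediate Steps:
k(c) = 6 - 3*c
r(b, I) = b + 113*I (r(b, I) = 2*I + (b + 111*I) = b + 113*I)
r(k(-2), 1/66) - 40155 = ((6 - 3*(-2)) + 113/66) - 40155 = ((6 + 6) + 113*(1/66)) - 40155 = (12 + 113/66) - 40155 = 905/66 - 40155 = -2649325/66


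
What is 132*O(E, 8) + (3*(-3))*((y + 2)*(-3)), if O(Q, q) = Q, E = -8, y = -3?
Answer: -1083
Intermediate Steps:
132*O(E, 8) + (3*(-3))*((y + 2)*(-3)) = 132*(-8) + (3*(-3))*((-3 + 2)*(-3)) = -1056 - (-9)*(-3) = -1056 - 9*3 = -1056 - 27 = -1083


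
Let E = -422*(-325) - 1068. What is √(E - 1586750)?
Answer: 2*I*√362667 ≈ 1204.4*I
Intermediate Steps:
E = 136082 (E = 137150 - 1068 = 136082)
√(E - 1586750) = √(136082 - 1586750) = √(-1450668) = 2*I*√362667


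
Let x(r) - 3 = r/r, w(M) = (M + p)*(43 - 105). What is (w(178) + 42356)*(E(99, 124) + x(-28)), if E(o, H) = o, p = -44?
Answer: 3506944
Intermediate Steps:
w(M) = 2728 - 62*M (w(M) = (M - 44)*(43 - 105) = (-44 + M)*(-62) = 2728 - 62*M)
x(r) = 4 (x(r) = 3 + r/r = 3 + 1 = 4)
(w(178) + 42356)*(E(99, 124) + x(-28)) = ((2728 - 62*178) + 42356)*(99 + 4) = ((2728 - 11036) + 42356)*103 = (-8308 + 42356)*103 = 34048*103 = 3506944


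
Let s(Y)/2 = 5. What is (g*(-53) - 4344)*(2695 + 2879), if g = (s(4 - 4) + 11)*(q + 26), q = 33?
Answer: -390241314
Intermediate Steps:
s(Y) = 10 (s(Y) = 2*5 = 10)
g = 1239 (g = (10 + 11)*(33 + 26) = 21*59 = 1239)
(g*(-53) - 4344)*(2695 + 2879) = (1239*(-53) - 4344)*(2695 + 2879) = (-65667 - 4344)*5574 = -70011*5574 = -390241314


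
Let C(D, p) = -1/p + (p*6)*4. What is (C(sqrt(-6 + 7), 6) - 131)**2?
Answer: 5929/36 ≈ 164.69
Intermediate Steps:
C(D, p) = -1/p + 24*p (C(D, p) = -1/p + (6*p)*4 = -1/p + 24*p)
(C(sqrt(-6 + 7), 6) - 131)**2 = ((-1/6 + 24*6) - 131)**2 = ((-1*1/6 + 144) - 131)**2 = ((-1/6 + 144) - 131)**2 = (863/6 - 131)**2 = (77/6)**2 = 5929/36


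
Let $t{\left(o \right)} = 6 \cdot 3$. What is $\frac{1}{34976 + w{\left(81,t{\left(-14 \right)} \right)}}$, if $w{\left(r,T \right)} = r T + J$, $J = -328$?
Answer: $\frac{1}{36106} \approx 2.7696 \cdot 10^{-5}$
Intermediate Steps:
$t{\left(o \right)} = 18$
$w{\left(r,T \right)} = -328 + T r$ ($w{\left(r,T \right)} = r T - 328 = T r - 328 = -328 + T r$)
$\frac{1}{34976 + w{\left(81,t{\left(-14 \right)} \right)}} = \frac{1}{34976 + \left(-328 + 18 \cdot 81\right)} = \frac{1}{34976 + \left(-328 + 1458\right)} = \frac{1}{34976 + 1130} = \frac{1}{36106}$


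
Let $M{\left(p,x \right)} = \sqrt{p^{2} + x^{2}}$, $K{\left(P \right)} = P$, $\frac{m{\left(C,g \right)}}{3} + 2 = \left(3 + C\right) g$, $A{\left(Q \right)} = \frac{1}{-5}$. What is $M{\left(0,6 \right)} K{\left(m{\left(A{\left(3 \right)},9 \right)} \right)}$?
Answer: $\frac{2088}{5} \approx 417.6$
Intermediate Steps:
$A{\left(Q \right)} = - \frac{1}{5}$
$m{\left(C,g \right)} = -6 + 3 g \left(3 + C\right)$ ($m{\left(C,g \right)} = -6 + 3 \left(3 + C\right) g = -6 + 3 g \left(3 + C\right)$)
$M{\left(0,6 \right)} K{\left(m{\left(A{\left(3 \right)},9 \right)} \right)} = \sqrt{0^{2} + 6^{2}} \left(-6 + 9 \cdot 9 + 3 \left(- \frac{1}{5}\right) 9\right) = \sqrt{0 + 36} \left(-6 + 81 - \frac{27}{5}\right) = \sqrt{36} \cdot \frac{348}{5} = 6 \cdot \frac{348}{5} = \frac{2088}{5}$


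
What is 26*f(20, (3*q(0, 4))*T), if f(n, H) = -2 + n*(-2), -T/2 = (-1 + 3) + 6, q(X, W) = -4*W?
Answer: -1092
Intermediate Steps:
T = -16 (T = -2*((-1 + 3) + 6) = -2*(2 + 6) = -2*8 = -16)
f(n, H) = -2 - 2*n
26*f(20, (3*q(0, 4))*T) = 26*(-2 - 2*20) = 26*(-2 - 40) = 26*(-42) = -1092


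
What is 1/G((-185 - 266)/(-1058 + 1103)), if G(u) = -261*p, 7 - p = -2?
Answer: -1/2349 ≈ -0.00042571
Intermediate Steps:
p = 9 (p = 7 - 1*(-2) = 7 + 2 = 9)
G(u) = -2349 (G(u) = -261*9 = -2349)
1/G((-185 - 266)/(-1058 + 1103)) = 1/(-2349) = -1/2349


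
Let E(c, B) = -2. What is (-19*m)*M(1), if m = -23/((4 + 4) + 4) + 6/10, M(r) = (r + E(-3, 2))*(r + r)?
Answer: -1501/30 ≈ -50.033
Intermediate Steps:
M(r) = 2*r*(-2 + r) (M(r) = (r - 2)*(r + r) = (-2 + r)*(2*r) = 2*r*(-2 + r))
m = -79/60 (m = -23/(8 + 4) + 6*(⅒) = -23/12 + ⅗ = -79/60 ≈ -1.3167)
(-19*m)*M(1) = (-19*(-79/60))*(2*1*(-2 + 1)) = 1501*(2*1*(-1))/60 = (1501/60)*(-2) = -1501/30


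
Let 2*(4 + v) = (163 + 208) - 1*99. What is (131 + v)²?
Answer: 69169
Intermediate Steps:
v = 132 (v = -4 + ((163 + 208) - 1*99)/2 = -4 + (371 - 99)/2 = -4 + (½)*272 = -4 + 136 = 132)
(131 + v)² = (131 + 132)² = 263² = 69169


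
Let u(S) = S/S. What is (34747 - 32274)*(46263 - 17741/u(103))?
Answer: 70534906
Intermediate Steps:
u(S) = 1
(34747 - 32274)*(46263 - 17741/u(103)) = (34747 - 32274)*(46263 - 17741/1) = 2473*(46263 - 17741*1) = 2473*(46263 - 17741) = 2473*28522 = 70534906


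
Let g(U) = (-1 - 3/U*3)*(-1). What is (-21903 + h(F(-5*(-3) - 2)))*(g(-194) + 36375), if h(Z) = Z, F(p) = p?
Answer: -77238153575/97 ≈ -7.9627e+8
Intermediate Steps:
g(U) = 1 + 9/U (g(U) = (-1 - 3/U*3)*(-1) = (-1 - 9/U)*(-1) = 1 + 9/U)
(-21903 + h(F(-5*(-3) - 2)))*(g(-194) + 36375) = (-21903 + (-5*(-3) - 2))*((9 - 194)/(-194) + 36375) = (-21903 + (15 - 2))*(-1/194*(-185) + 36375) = (-21903 + 13)*(185/194 + 36375) = -21890*7056935/194 = -77238153575/97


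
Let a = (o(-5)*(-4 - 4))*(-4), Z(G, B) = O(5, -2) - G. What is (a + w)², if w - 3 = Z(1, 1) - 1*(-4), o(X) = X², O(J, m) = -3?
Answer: 644809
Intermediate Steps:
Z(G, B) = -3 - G
a = 800 (a = ((-5)²*(-4 - 4))*(-4) = (25*(-8))*(-4) = -200*(-4) = 800)
w = 3 (w = 3 + ((-3 - 1*1) - 1*(-4)) = 3 + ((-3 - 1) + 4) = 3 + (-4 + 4) = 3 + 0 = 3)
(a + w)² = (800 + 3)² = 803² = 644809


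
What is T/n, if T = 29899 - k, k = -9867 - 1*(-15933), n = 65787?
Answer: 23833/65787 ≈ 0.36228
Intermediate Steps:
k = 6066 (k = -9867 + 15933 = 6066)
T = 23833 (T = 29899 - 1*6066 = 29899 - 6066 = 23833)
T/n = 23833/65787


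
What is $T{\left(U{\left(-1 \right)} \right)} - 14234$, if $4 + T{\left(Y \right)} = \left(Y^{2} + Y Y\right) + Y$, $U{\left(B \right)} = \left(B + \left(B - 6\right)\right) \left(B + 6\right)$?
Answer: $-11078$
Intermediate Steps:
$U{\left(B \right)} = \left(-6 + 2 B\right) \left(6 + B\right)$ ($U{\left(B \right)} = \left(B + \left(-6 + B\right)\right) \left(6 + B\right) = \left(-6 + 2 B\right) \left(6 + B\right)$)
$T{\left(Y \right)} = -4 + Y + 2 Y^{2}$ ($T{\left(Y \right)} = -4 + \left(\left(Y^{2} + Y Y\right) + Y\right) = -4 + \left(\left(Y^{2} + Y^{2}\right) + Y\right) = -4 + \left(2 Y^{2} + Y\right) = -4 + \left(Y + 2 Y^{2}\right) = -4 + Y + 2 Y^{2}$)
$T{\left(U{\left(-1 \right)} \right)} - 14234 = \left(-4 + \left(-36 + 2 \left(-1\right)^{2} + 6 \left(-1\right)\right) + 2 \left(-36 + 2 \left(-1\right)^{2} + 6 \left(-1\right)\right)^{2}\right) - 14234 = \left(-4 - 40 + 2 \left(-36 + 2 \cdot 1 - 6\right)^{2}\right) - 14234 = \left(-4 - 40 + 2 \left(-36 + 2 - 6\right)^{2}\right) - 14234 = \left(-4 - 40 + 2 \left(-40\right)^{2}\right) - 14234 = \left(-4 - 40 + 2 \cdot 1600\right) - 14234 = \left(-4 - 40 + 3200\right) - 14234 = 3156 - 14234 = -11078$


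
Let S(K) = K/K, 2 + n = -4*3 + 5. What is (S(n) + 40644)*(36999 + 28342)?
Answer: 2655784945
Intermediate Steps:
n = -9 (n = -2 + (-4*3 + 5) = -2 + (-12 + 5) = -2 - 7 = -9)
S(K) = 1
(S(n) + 40644)*(36999 + 28342) = (1 + 40644)*(36999 + 28342) = 40645*65341 = 2655784945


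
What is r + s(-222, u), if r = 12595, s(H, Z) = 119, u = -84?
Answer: 12714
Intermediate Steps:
r + s(-222, u) = 12595 + 119 = 12714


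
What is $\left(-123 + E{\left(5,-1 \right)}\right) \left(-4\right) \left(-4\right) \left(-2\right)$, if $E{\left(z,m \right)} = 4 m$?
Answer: $4064$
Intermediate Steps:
$\left(-123 + E{\left(5,-1 \right)}\right) \left(-4\right) \left(-4\right) \left(-2\right) = \left(-123 + 4 \left(-1\right)\right) \left(-4\right) \left(-4\right) \left(-2\right) = \left(-123 - 4\right) 16 \left(-2\right) = \left(-127\right) \left(-32\right) = 4064$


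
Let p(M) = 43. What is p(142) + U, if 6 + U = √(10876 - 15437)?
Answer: 37 + I*√4561 ≈ 37.0 + 67.535*I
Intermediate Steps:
U = -6 + I*√4561 (U = -6 + √(10876 - 15437) = -6 + √(-4561) = -6 + I*√4561 ≈ -6.0 + 67.535*I)
p(142) + U = 43 + (-6 + I*√4561) = 37 + I*√4561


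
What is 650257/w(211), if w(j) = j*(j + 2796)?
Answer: 650257/634477 ≈ 1.0249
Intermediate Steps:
w(j) = j*(2796 + j)
650257/w(211) = 650257/((211*(2796 + 211))) = 650257/((211*3007)) = 650257/634477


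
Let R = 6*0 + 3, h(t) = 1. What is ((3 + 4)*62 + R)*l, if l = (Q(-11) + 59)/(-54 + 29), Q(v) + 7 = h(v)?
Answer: -23161/25 ≈ -926.44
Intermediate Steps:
Q(v) = -6 (Q(v) = -7 + 1 = -6)
R = 3 (R = 0 + 3 = 3)
l = -53/25 (l = (-6 + 59)/(-54 + 29) = 53/(-25) = 53*(-1/25) = -53/25 ≈ -2.1200)
((3 + 4)*62 + R)*l = ((3 + 4)*62 + 3)*(-53/25) = (7*62 + 3)*(-53/25) = (434 + 3)*(-53/25) = 437*(-53/25) = -23161/25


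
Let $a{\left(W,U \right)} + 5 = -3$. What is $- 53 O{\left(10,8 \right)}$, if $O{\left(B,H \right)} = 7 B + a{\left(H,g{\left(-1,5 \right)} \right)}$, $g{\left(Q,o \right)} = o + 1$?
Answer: $-3286$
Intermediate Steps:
$g{\left(Q,o \right)} = 1 + o$
$a{\left(W,U \right)} = -8$ ($a{\left(W,U \right)} = -5 - 3 = -8$)
$O{\left(B,H \right)} = -8 + 7 B$ ($O{\left(B,H \right)} = 7 B - 8 = -8 + 7 B$)
$- 53 O{\left(10,8 \right)} = - 53 \left(-8 + 7 \cdot 10\right) = - 53 \left(-8 + 70\right) = \left(-53\right) 62 = -3286$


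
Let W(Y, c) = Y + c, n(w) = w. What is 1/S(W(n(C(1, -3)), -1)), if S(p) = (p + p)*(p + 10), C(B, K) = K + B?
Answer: -1/42 ≈ -0.023810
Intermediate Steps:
C(B, K) = B + K
S(p) = 2*p*(10 + p) (S(p) = (2*p)*(10 + p) = 2*p*(10 + p))
1/S(W(n(C(1, -3)), -1)) = 1/(2*((1 - 3) - 1)*(10 + ((1 - 3) - 1))) = 1/(2*(-2 - 1)*(10 + (-2 - 1))) = 1/(2*(-3)*(10 - 3)) = 1/(2*(-3)*7) = 1/(-42) = -1/42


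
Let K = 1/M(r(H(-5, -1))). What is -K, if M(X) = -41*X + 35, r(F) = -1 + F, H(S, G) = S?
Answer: -1/281 ≈ -0.0035587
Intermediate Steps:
M(X) = 35 - 41*X
K = 1/281 (K = 1/(35 - 41*(-1 - 5)) = 1/(35 - 41*(-6)) = 1/(35 + 246) = 1/281 ≈ 0.0035587)
-K = -1*1/281 = -1/281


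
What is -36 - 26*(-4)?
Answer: 68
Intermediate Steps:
-36 - 26*(-4) = -36 + 104 = 68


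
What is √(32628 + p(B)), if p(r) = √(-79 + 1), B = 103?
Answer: √(32628 + I*√78) ≈ 180.63 + 0.024*I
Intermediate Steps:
p(r) = I*√78 (p(r) = √(-78) = I*√78)
√(32628 + p(B)) = √(32628 + I*√78)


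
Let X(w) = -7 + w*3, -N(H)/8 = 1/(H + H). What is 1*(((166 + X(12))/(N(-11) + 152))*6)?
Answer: 6435/838 ≈ 7.6790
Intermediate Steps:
N(H) = -4/H (N(H) = -8/(H + H) = -8*1/(2*H) = -4/H)
X(w) = -7 + 3*w
1*(((166 + X(12))/(N(-11) + 152))*6) = 1*(((166 + (-7 + 3*12))/(-4/(-11) + 152))*6) = 1*(((166 + (-7 + 36))/(-4*(-1/11) + 152))*6) = 1*(((166 + 29)/(4/11 + 152))*6) = 1*((195/(1676/11))*6) = 1*((195*(11/1676))*6) = 1*((2145/1676)*6) = 1*(6435/838) = 6435/838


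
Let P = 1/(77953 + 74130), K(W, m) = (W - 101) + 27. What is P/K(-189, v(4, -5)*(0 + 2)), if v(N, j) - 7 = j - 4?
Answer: -1/39997829 ≈ -2.5001e-8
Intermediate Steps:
v(N, j) = 3 + j (v(N, j) = 7 + (j - 4) = 7 + (-4 + j) = 3 + j)
K(W, m) = -74 + W (K(W, m) = (-101 + W) + 27 = -74 + W)
P = 1/152083 ≈ 6.5754e-6
P/K(-189, v(4, -5)*(0 + 2)) = 1/(152083*(-74 - 189)) = (1/152083)/(-263) = (1/152083)*(-1/263) = -1/39997829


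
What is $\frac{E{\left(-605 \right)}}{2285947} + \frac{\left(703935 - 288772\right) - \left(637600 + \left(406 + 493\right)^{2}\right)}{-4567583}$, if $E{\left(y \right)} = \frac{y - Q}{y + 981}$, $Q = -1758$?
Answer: $\frac{885855191837135}{3925910998693976} \approx 0.22564$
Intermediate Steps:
$E{\left(y \right)} = \frac{1758 + y}{981 + y}$ ($E{\left(y \right)} = \frac{y - -1758}{y + 981} = \frac{y + 1758}{981 + y} = \frac{1758 + y}{981 + y}$)
$\frac{E{\left(-605 \right)}}{2285947} + \frac{\left(703935 - 288772\right) - \left(637600 + \left(406 + 493\right)^{2}\right)}{-4567583} = \frac{\frac{1}{981 - 605} \left(1758 - 605\right)}{2285947} + \frac{\left(703935 - 288772\right) - \left(637600 + \left(406 + 493\right)^{2}\right)}{-4567583} = \frac{1}{376} \cdot 1153 \cdot \frac{1}{2285947} + \left(\left(703935 - 288772\right) - \left(637600 + 899^{2}\right)\right) \left(- \frac{1}{4567583}\right) = \frac{1}{376} \cdot 1153 \cdot \frac{1}{2285947} + \left(415163 - \left(637600 + 808201\right)\right) \left(- \frac{1}{4567583}\right) = \frac{1153}{376} \cdot \frac{1}{2285947} + \left(415163 - 1445801\right) \left(- \frac{1}{4567583}\right) = \frac{1153}{859516072} + \left(415163 - 1445801\right) \left(- \frac{1}{4567583}\right) = \frac{1153}{859516072} - - \frac{1030638}{4567583} = \frac{1153}{859516072} + \frac{1030638}{4567583} = \frac{885855191837135}{3925910998693976}$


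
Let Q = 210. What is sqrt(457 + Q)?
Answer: sqrt(667) ≈ 25.826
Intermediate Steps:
sqrt(457 + Q) = sqrt(457 + 210) = sqrt(667)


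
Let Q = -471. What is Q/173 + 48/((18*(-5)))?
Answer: -8449/2595 ≈ -3.2559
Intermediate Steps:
Q/173 + 48/((18*(-5))) = -471/173 + 48/((18*(-5))) = -471*1/173 + 48/(-90) = -471/173 + 48*(-1/90) = -471/173 - 8/15 = -8449/2595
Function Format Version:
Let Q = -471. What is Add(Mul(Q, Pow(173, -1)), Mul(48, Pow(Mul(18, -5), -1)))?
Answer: Rational(-8449, 2595) ≈ -3.2559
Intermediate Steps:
Add(Mul(Q, Pow(173, -1)), Mul(48, Pow(Mul(18, -5), -1))) = Add(Mul(-471, Pow(173, -1)), Mul(48, Pow(Mul(18, -5), -1))) = Add(Mul(-471, Rational(1, 173)), Mul(48, Pow(-90, -1))) = Add(Rational(-471, 173), Mul(48, Rational(-1, 90))) = Add(Rational(-471, 173), Rational(-8, 15)) = Rational(-8449, 2595)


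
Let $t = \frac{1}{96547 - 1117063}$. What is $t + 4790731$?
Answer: $\frac{4889017637195}{1020516} \approx 4.7907 \cdot 10^{6}$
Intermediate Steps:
$t = - \frac{1}{1020516}$ ($t = \frac{1}{-1020516} = - \frac{1}{1020516} \approx -9.799 \cdot 10^{-7}$)
$t + 4790731 = - \frac{1}{1020516} + 4790731 = \frac{4889017637195}{1020516}$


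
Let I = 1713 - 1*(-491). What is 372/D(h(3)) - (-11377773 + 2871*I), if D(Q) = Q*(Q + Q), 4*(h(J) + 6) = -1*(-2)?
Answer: 611061513/121 ≈ 5.0501e+6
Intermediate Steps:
h(J) = -11/2 (h(J) = -6 + (-1*(-2))/4 = -6 + (¼)*2 = -6 + ½ = -11/2)
I = 2204 (I = 1713 + 491 = 2204)
D(Q) = 2*Q² (D(Q) = Q*(2*Q) = 2*Q²)
372/D(h(3)) - (-11377773 + 2871*I) = 372/((2*(-11/2)²)) - 2871/(1/(2204 - 3963)) = 372/((2*(121/4))) - 2871/(1/(-1759)) = 372/(121/2) - 2871/(-1/1759) = 372*(2/121) - 2871*(-1759) = 744/121 + 5050089 = 611061513/121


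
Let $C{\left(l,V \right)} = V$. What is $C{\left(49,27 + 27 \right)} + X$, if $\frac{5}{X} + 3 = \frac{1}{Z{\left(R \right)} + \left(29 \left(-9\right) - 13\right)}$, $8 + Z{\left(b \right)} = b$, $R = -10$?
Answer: $\frac{45898}{877} \approx 52.335$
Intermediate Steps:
$Z{\left(b \right)} = -8 + b$
$X = - \frac{1460}{877}$ ($X = \frac{5}{-3 + \frac{1}{\left(-8 - 10\right) + \left(29 \left(-9\right) - 13\right)}} = \frac{5}{-3 + \frac{1}{-18 - 274}} = \frac{5}{-3 + \frac{1}{-292}} = \frac{5}{-3 - \frac{1}{292}} = \frac{5}{- \frac{877}{292}} = 5 \left(- \frac{292}{877}\right) = - \frac{1460}{877} \approx -1.6648$)
$C{\left(49,27 + 27 \right)} + X = \left(27 + 27\right) - \frac{1460}{877} = 54 - \frac{1460}{877} = \frac{45898}{877}$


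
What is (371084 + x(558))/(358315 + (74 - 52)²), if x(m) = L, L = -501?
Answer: 370583/358799 ≈ 1.0328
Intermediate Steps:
x(m) = -501
(371084 + x(558))/(358315 + (74 - 52)²) = (371084 - 501)/(358315 + (74 - 52)²) = 370583/(358315 + 22²) = 370583/(358315 + 484) = 370583/358799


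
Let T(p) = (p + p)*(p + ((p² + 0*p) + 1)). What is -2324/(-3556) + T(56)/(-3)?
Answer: -45416983/381 ≈ -1.1920e+5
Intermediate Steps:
T(p) = 2*p*(1 + p + p²) (T(p) = (2*p)*(p + ((p² + 0) + 1)) = (2*p)*(p + (p² + 1)) = (2*p)*(p + (1 + p²)) = (2*p)*(1 + p + p²) = 2*p*(1 + p + p²))
-2324/(-3556) + T(56)/(-3) = -2324/(-3556) + (2*56*(1 + 56 + 56²))/(-3) = -2324*(-1/3556) + (2*56*(1 + 56 + 3136))*(-⅓) = 83/127 + (2*56*3193)*(-⅓) = 83/127 + 357616*(-⅓) = 83/127 - 357616/3 = -45416983/381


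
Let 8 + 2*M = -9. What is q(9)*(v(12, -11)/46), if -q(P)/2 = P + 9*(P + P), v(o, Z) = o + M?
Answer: -1197/46 ≈ -26.022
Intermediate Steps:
M = -17/2 (M = -4 + (½)*(-9) = -4 - 9/2 = -17/2 ≈ -8.5000)
v(o, Z) = -17/2 + o (v(o, Z) = o - 17/2 = -17/2 + o)
q(P) = -38*P (q(P) = -2*(P + 9*(P + P)) = -2*(P + 9*(2*P)) = -2*(P + 18*P) = -38*P)
q(9)*(v(12, -11)/46) = (-38*9)*((-17/2 + 12)/46) = -1197/46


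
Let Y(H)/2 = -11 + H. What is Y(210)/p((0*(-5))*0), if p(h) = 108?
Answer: 199/54 ≈ 3.6852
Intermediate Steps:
Y(H) = -22 + 2*H (Y(H) = 2*(-11 + H) = -22 + 2*H)
Y(210)/p((0*(-5))*0) = (-22 + 2*210)/108 = (-22 + 420)*(1/108) = 398*(1/108) = 199/54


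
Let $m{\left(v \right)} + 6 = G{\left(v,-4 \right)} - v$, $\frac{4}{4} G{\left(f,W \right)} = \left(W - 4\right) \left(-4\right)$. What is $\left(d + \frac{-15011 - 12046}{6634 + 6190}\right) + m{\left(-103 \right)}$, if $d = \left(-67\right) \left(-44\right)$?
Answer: $\frac{39432391}{12824} \approx 3074.9$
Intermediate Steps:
$G{\left(f,W \right)} = 16 - 4 W$ ($G{\left(f,W \right)} = \left(W - 4\right) \left(-4\right) = \left(-4 + W\right) \left(-4\right) = 16 - 4 W$)
$m{\left(v \right)} = 26 - v$ ($m{\left(v \right)} = -6 - \left(-32 + v\right) = 26 - v$)
$d = 2948$
$\left(d + \frac{-15011 - 12046}{6634 + 6190}\right) + m{\left(-103 \right)} = \left(2948 + \frac{-15011 - 12046}{6634 + 6190}\right) + \left(26 - -103\right) = \left(2948 - \frac{27057}{12824}\right) + \left(26 + 103\right) = \left(2948 - \frac{27057}{12824}\right) + 129 = \frac{37778095}{12824} + 129 = \frac{39432391}{12824}$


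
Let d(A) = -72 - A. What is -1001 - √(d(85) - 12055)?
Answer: -1001 - 2*I*√3053 ≈ -1001.0 - 110.51*I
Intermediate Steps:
-1001 - √(d(85) - 12055) = -1001 - √((-72 - 1*85) - 12055) = -1001 - √((-72 - 85) - 12055) = -1001 - √(-157 - 12055) = -1001 - √(-12212) = -1001 - 2*I*√3053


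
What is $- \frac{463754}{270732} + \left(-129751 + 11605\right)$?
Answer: $- \frac{15993183313}{135366} \approx -1.1815 \cdot 10^{5}$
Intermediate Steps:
$- \frac{463754}{270732} + \left(-129751 + 11605\right) = \left(-463754\right) \frac{1}{270732} - 118146 = - \frac{231877}{135366} - 118146 = - \frac{15993183313}{135366}$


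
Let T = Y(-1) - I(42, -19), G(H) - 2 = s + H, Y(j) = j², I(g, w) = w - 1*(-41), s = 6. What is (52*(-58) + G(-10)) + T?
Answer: -3039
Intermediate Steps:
I(g, w) = 41 + w (I(g, w) = w + 41 = 41 + w)
G(H) = 8 + H (G(H) = 2 + (6 + H) = 8 + H)
T = -21 (T = (-1)² - (41 - 19) = 1 - 1*22 = 1 - 22 = -21)
(52*(-58) + G(-10)) + T = (52*(-58) + (8 - 10)) - 21 = (-3016 - 2) - 21 = -3018 - 21 = -3039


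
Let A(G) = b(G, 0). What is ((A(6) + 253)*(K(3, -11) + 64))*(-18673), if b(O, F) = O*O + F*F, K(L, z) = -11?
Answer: -286014341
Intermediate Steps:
b(O, F) = F² + O² (b(O, F) = O² + F² = F² + O²)
A(G) = G² (A(G) = 0² + G² = 0 + G² = G²)
((A(6) + 253)*(K(3, -11) + 64))*(-18673) = ((6² + 253)*(-11 + 64))*(-18673) = ((36 + 253)*53)*(-18673) = (289*53)*(-18673) = 15317*(-18673) = -286014341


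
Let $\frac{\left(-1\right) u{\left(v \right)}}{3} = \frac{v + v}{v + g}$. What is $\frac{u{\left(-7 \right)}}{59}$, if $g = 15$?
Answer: $\frac{21}{236} \approx 0.088983$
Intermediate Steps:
$u{\left(v \right)} = - \frac{6 v}{15 + v}$ ($u{\left(v \right)} = - 3 \frac{v + v}{v + 15} = - 3 \frac{2 v}{15 + v} = - \frac{6 v}{15 + v}$)
$\frac{u{\left(-7 \right)}}{59} = \frac{\left(-6\right) \left(-7\right) \frac{1}{15 - 7}}{59} = \left(-6\right) \left(-7\right) \frac{1}{8} \cdot \frac{1}{59} = \frac{21}{4} \cdot \frac{1}{59} = \frac{21}{236}$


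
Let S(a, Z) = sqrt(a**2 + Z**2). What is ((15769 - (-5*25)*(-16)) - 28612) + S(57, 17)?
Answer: -14843 + sqrt(3538) ≈ -14784.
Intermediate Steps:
S(a, Z) = sqrt(Z**2 + a**2)
((15769 - (-5*25)*(-16)) - 28612) + S(57, 17) = ((15769 - (-5*25)*(-16)) - 28612) + sqrt(17**2 + 57**2) = ((15769 - (-125)*(-16)) - 28612) + sqrt(289 + 3249) = ((15769 - 1*2000) - 28612) + sqrt(3538) = ((15769 - 2000) - 28612) + sqrt(3538) = (13769 - 28612) + sqrt(3538) = -14843 + sqrt(3538)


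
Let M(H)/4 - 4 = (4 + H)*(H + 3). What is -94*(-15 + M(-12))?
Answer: -27166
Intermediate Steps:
M(H) = 16 + 4*(3 + H)*(4 + H) (M(H) = 16 + 4*((4 + H)*(H + 3)) = 16 + 4*((4 + H)*(3 + H)) = 16 + 4*((3 + H)*(4 + H)) = 16 + 4*(3 + H)*(4 + H))
-94*(-15 + M(-12)) = -94*(-15 + (64 + 4*(-12)² + 28*(-12))) = -94*(-15 + (64 + 4*144 - 336)) = -94*(-15 + (64 + 576 - 336)) = -94*(-15 + 304) = -94*289 = -27166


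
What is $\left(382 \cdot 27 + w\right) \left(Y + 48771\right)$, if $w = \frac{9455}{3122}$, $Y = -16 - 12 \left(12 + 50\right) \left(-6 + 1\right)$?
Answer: $\frac{1690207313425}{3122} \approx 5.4139 \cdot 10^{8}$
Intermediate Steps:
$Y = 3704$ ($Y = -16 - 12 \cdot 62 \left(-5\right) = -16 - -3720 = -16 + 3720 = 3704$)
$w = \frac{9455}{3122}$ ($w = 9455 \cdot \frac{1}{3122} = \frac{9455}{3122} \approx 3.0285$)
$\left(382 \cdot 27 + w\right) \left(Y + 48771\right) = \left(382 \cdot 27 + \frac{9455}{3122}\right) \left(3704 + 48771\right) = \left(10314 + \frac{9455}{3122}\right) 52475 = \frac{32209763}{3122} \cdot 52475 = \frac{1690207313425}{3122}$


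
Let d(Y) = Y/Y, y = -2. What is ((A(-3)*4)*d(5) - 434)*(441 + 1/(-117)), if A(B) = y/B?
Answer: -66765224/351 ≈ -1.9021e+5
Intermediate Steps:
A(B) = -2/B
d(Y) = 1
((A(-3)*4)*d(5) - 434)*(441 + 1/(-117)) = ((-2/(-3)*4)*1 - 434)*(441 + 1/(-117)) = ((-2*(-⅓)*4)*1 - 434)*(441 - 1/117) = (((⅔)*4)*1 - 434)*(51596/117) = ((8/3)*1 - 434)*(51596/117) = (8/3 - 434)*(51596/117) = -1294/3*51596/117 = -66765224/351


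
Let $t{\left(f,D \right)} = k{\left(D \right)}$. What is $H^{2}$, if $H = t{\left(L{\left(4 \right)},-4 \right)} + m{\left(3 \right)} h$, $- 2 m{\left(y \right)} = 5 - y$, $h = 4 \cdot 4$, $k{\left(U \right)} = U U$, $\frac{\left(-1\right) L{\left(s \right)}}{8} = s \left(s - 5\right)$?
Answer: $0$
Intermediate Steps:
$L{\left(s \right)} = - 8 s \left(-5 + s\right)$ ($L{\left(s \right)} = - 8 s \left(s - 5\right) = - 8 s \left(-5 + s\right)$)
$k{\left(U \right)} = U^{2}$
$t{\left(f,D \right)} = D^{2}$
$h = 16$
$m{\left(y \right)} = - \frac{5}{2} + \frac{y}{2}$ ($m{\left(y \right)} = - \frac{5 - y}{2} = - \frac{5}{2} + \frac{y}{2}$)
$H = 0$ ($H = \left(-4\right)^{2} + \left(- \frac{5}{2} + \frac{1}{2} \cdot 3\right) 16 = 16 + \left(- \frac{5}{2} + \frac{3}{2}\right) 16 = 16 - 16 = 0$)
$H^{2} = 0^{2} = 0$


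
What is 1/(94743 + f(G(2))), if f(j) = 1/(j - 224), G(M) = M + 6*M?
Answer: 210/19896029 ≈ 1.0555e-5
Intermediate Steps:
G(M) = 7*M
f(j) = 1/(-224 + j)
1/(94743 + f(G(2))) = 1/(94743 + 1/(-224 + 7*2)) = 1/(94743 + 1/(-224 + 14)) = 1/(94743 + 1/(-210)) = 1/(94743 - 1/210) = 1/(19896029/210) = 210/19896029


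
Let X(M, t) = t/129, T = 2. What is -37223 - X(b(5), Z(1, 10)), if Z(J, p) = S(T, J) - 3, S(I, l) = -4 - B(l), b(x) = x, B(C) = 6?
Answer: -4801754/129 ≈ -37223.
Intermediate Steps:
S(I, l) = -10 (S(I, l) = -4 - 1*6 = -4 - 6 = -10)
Z(J, p) = -13 (Z(J, p) = -10 - 3 = -13)
X(M, t) = t/129 (X(M, t) = t*(1/129) = t/129)
-37223 - X(b(5), Z(1, 10)) = -37223 - (-13)/129 = -37223 - 1*(-13/129) = -37223 + 13/129 = -4801754/129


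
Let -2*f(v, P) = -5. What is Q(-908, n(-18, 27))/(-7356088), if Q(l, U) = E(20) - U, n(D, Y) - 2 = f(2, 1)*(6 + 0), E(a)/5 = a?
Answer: -83/7356088 ≈ -1.1283e-5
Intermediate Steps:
f(v, P) = 5/2 (f(v, P) = -1/2*(-5) = 5/2)
E(a) = 5*a
n(D, Y) = 17 (n(D, Y) = 2 + 5*(6 + 0)/2 = 2 + (5/2)*6 = 2 + 15 = 17)
Q(l, U) = 100 - U (Q(l, U) = 5*20 - U = 100 - U)
Q(-908, n(-18, 27))/(-7356088) = (100 - 1*17)/(-7356088) = (100 - 17)*(-1/7356088) = 83*(-1/7356088) = -83/7356088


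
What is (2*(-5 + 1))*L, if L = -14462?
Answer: 115696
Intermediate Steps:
(2*(-5 + 1))*L = (2*(-5 + 1))*(-14462) = (2*(-4))*(-14462) = -8*(-14462) = 115696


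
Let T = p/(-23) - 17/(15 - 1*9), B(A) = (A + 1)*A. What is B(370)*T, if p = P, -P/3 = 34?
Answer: 15168335/69 ≈ 2.1983e+5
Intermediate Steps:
P = -102 (P = -3*34 = -102)
p = -102
B(A) = A*(1 + A) (B(A) = (1 + A)*A = A*(1 + A))
T = 221/138 (T = -102/(-23) - 17/(15 - 1*9) = -102*(-1/23) - 17/(15 - 9) = 102/23 - 17/6 = 221/138 ≈ 1.6014)
B(370)*T = (370*(1 + 370))*(221/138) = (370*371)*(221/138) = 137270*(221/138) = 15168335/69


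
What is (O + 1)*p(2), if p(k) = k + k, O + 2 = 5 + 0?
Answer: 16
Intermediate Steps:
O = 3 (O = -2 + (5 + 0) = -2 + 5 = 3)
p(k) = 2*k
(O + 1)*p(2) = (3 + 1)*(2*2) = 4*4 = 16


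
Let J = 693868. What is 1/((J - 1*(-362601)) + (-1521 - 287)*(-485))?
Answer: 1/1933349 ≈ 5.1724e-7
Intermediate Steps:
1/((J - 1*(-362601)) + (-1521 - 287)*(-485)) = 1/((693868 - 1*(-362601)) + (-1521 - 287)*(-485)) = 1/((693868 + 362601) - 1808*(-485)) = 1/(1056469 + 876880) = 1/1933349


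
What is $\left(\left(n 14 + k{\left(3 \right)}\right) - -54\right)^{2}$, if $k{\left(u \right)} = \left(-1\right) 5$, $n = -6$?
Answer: $1225$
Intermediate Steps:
$k{\left(u \right)} = -5$
$\left(\left(n 14 + k{\left(3 \right)}\right) - -54\right)^{2} = \left(\left(\left(-6\right) 14 - 5\right) - -54\right)^{2} = \left(\left(-84 - 5\right) + \left(72 - 18\right)\right)^{2} = \left(-89 + 54\right)^{2} = \left(-35\right)^{2} = 1225$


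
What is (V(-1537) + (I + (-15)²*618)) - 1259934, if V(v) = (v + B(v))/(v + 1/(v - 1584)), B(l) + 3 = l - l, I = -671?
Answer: -2690034927225/2398489 ≈ -1.1216e+6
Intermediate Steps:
B(l) = -3 (B(l) = -3 + (l - l) = -3 + 0 = -3)
V(v) = (-3 + v)/(v + 1/(-1584 + v)) (V(v) = (v - 3)/(v + 1/(v - 1584)) = (-3 + v)/(v + 1/(-1584 + v)))
(V(-1537) + (I + (-15)²*618)) - 1259934 = ((4752 + (-1537)² - 1587*(-1537))/(1 + (-1537)² - 1584*(-1537)) + (-671 + (-15)²*618)) - 1259934 = ((4752 + 2362369 + 2439219)/(1 + 2362369 + 2434608) + (-671 + 225*618)) - 1259934 = (4806340/4796978 + (-671 + 139050)) - 1259934 = ((1/4796978)*4806340 + 138379) - 1259934 = (2403170/2398489 + 138379) - 1259934 = 331902912501/2398489 - 1259934 = -2690034927225/2398489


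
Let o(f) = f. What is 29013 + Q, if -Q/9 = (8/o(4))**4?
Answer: 28869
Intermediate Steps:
Q = -144 (Q = -9*(8/4)**4 = -9*(8*(1/4))**4 = -9*2**4 = -9*16 = -144)
29013 + Q = 29013 - 144 = 28869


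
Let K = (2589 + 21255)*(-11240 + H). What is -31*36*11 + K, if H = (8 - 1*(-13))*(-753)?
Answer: -645064008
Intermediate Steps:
H = -15813 (H = (8 + 13)*(-753) = 21*(-753) = -15813)
K = -645051732 (K = (2589 + 21255)*(-11240 - 15813) = 23844*(-27053) = -645051732)
-31*36*11 + K = -31*36*11 - 645051732 = -1116*11 - 645051732 = -12276 - 645051732 = -645064008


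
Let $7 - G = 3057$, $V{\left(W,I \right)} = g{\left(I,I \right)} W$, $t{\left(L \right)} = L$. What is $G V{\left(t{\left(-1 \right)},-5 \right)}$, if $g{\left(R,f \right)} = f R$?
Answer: $76250$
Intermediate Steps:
$g{\left(R,f \right)} = R f$
$V{\left(W,I \right)} = W I^{2}$ ($V{\left(W,I \right)} = I I W = I^{2} W = W I^{2}$)
$G = -3050$ ($G = 7 - 3057 = -3050$)
$G V{\left(t{\left(-1 \right)},-5 \right)} = - 3050 \left(- \left(-5\right)^{2}\right) = - 3050 \left(\left(-1\right) 25\right) = \left(-3050\right) \left(-25\right) = 76250$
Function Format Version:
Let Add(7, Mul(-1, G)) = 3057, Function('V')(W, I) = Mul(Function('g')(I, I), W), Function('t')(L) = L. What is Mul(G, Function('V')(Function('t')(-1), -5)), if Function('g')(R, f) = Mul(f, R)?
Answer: 76250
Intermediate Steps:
Function('g')(R, f) = Mul(R, f)
Function('V')(W, I) = Mul(W, Pow(I, 2)) (Function('V')(W, I) = Mul(Mul(I, I), W) = Mul(Pow(I, 2), W) = Mul(W, Pow(I, 2)))
G = -3050 (G = Add(7, Mul(-1, 3057)) = Add(7, -3057) = -3050)
Mul(G, Function('V')(Function('t')(-1), -5)) = Mul(-3050, Mul(-1, Pow(-5, 2))) = Mul(-3050, Mul(-1, 25)) = Mul(-3050, -25) = 76250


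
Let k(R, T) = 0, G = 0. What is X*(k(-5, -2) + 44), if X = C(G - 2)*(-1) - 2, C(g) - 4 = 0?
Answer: -264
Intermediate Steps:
C(g) = 4 (C(g) = 4 + 0 = 4)
X = -6 (X = 4*(-1) - 2 = -4 - 2 = -6)
X*(k(-5, -2) + 44) = -6*(0 + 44) = -6*44 = -264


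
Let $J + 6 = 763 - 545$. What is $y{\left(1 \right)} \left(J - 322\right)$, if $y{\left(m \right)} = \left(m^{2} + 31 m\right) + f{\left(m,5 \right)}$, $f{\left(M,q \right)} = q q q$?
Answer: $-17270$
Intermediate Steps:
$J = 212$ ($J = -6 + \left(763 - 545\right) = -6 + 218 = 212$)
$f{\left(M,q \right)} = q^{3}$ ($f{\left(M,q \right)} = q^{2} q = q^{3}$)
$y{\left(m \right)} = 125 + m^{2} + 31 m$ ($y{\left(m \right)} = \left(m^{2} + 31 m\right) + 5^{3} = \left(m^{2} + 31 m\right) + 125 = 125 + m^{2} + 31 m$)
$y{\left(1 \right)} \left(J - 322\right) = \left(125 + 1^{2} + 31 \cdot 1\right) \left(212 - 322\right) = \left(125 + 1 + 31\right) \left(-110\right) = 157 \left(-110\right) = -17270$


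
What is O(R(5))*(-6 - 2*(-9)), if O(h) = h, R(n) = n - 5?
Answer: 0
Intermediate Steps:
R(n) = -5 + n
O(R(5))*(-6 - 2*(-9)) = (-5 + 5)*(-6 - 2*(-9)) = 0*(-6 + 18) = 0*12 = 0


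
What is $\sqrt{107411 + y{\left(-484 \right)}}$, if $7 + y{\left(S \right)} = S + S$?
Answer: $2 \sqrt{26609} \approx 326.25$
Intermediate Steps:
$y{\left(S \right)} = -7 + 2 S$ ($y{\left(S \right)} = -7 + \left(S + S\right) = -7 + 2 S$)
$\sqrt{107411 + y{\left(-484 \right)}} = \sqrt{107411 + \left(-7 + 2 \left(-484\right)\right)} = \sqrt{107411 - 975} = \sqrt{106436} = 2 \sqrt{26609}$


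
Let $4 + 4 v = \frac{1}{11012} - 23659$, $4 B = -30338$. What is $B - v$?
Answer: $- \frac{73505101}{44048} \approx -1668.8$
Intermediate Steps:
$B = - \frac{15169}{2}$ ($B = \frac{1}{4} \left(-30338\right) = - \frac{15169}{2} \approx -7584.5$)
$v = - \frac{260576955}{44048}$ ($v = -1 + \frac{\frac{1}{11012} - 23659}{4} = -1 + \frac{1}{4} \left(- \frac{260532907}{11012}\right) = -1 - \frac{260532907}{44048} = - \frac{260576955}{44048} \approx -5915.8$)
$B - v = - \frac{15169}{2} - - \frac{260576955}{44048} = - \frac{15169}{2} + \frac{260576955}{44048} = - \frac{73505101}{44048}$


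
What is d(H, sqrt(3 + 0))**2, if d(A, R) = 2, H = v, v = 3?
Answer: 4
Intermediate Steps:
H = 3
d(H, sqrt(3 + 0))**2 = 2**2 = 4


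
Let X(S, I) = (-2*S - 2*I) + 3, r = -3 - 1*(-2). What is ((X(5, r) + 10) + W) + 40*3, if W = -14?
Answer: 111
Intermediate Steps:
r = -1 (r = -3 + 2 = -1)
X(S, I) = 3 - 2*I - 2*S (X(S, I) = (-2*I - 2*S) + 3 = 3 - 2*I - 2*S)
((X(5, r) + 10) + W) + 40*3 = (((3 - 2*(-1) - 2*5) + 10) - 14) + 40*3 = (((3 + 2 - 10) + 10) - 14) + 120 = ((-5 + 10) - 14) + 120 = (5 - 14) + 120 = -9 + 120 = 111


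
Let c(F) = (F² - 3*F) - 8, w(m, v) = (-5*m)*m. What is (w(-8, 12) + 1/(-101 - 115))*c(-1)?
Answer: 69121/54 ≈ 1280.0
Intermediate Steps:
w(m, v) = -5*m²
c(F) = -8 + F² - 3*F
(w(-8, 12) + 1/(-101 - 115))*c(-1) = (-5*(-8)² + 1/(-101 - 115))*(-8 + (-1)² - 3*(-1)) = (-5*64 + 1/(-216))*(-8 + 1 + 3) = (-320 - 1/216)*(-4) = -69121/216*(-4) = 69121/54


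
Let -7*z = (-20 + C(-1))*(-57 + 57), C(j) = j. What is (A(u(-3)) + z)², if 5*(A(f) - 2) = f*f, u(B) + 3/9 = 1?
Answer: 8836/2025 ≈ 4.3635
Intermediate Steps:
u(B) = ⅔ (u(B) = -⅓ + 1 = ⅔)
A(f) = 2 + f²/5 (A(f) = 2 + (f*f)/5 = 2 + f²/5)
z = 0 (z = -(-20 - 1)*(-57 + 57)/7 = -(-3)*0 = -⅐*0 = 0)
(A(u(-3)) + z)² = ((2 + (⅔)²/5) + 0)² = ((2 + (⅕)*(4/9)) + 0)² = ((2 + 4/45) + 0)² = (94/45 + 0)² = (94/45)² = 8836/2025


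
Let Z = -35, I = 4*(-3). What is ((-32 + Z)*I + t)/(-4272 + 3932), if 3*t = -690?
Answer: -287/170 ≈ -1.6882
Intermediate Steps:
I = -12
t = -230 (t = (⅓)*(-690) = -230)
((-32 + Z)*I + t)/(-4272 + 3932) = ((-32 - 35)*(-12) - 230)/(-4272 + 3932) = (-67*(-12) - 230)/(-340) = (804 - 230)*(-1/340) = 574*(-1/340) = -287/170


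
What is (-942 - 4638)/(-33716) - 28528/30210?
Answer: -99159781/127320045 ≈ -0.77882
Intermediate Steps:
(-942 - 4638)/(-33716) - 28528/30210 = -5580*(-1/33716) - 28528*1/30210 = 1395/8429 - 14264/15105 = -99159781/127320045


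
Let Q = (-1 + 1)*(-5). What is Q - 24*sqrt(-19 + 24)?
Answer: -24*sqrt(5) ≈ -53.666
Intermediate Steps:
Q = 0 (Q = 0*(-5) = 0)
Q - 24*sqrt(-19 + 24) = 0 - 24*sqrt(-19 + 24) = 0 - 24*sqrt(5) = -24*sqrt(5)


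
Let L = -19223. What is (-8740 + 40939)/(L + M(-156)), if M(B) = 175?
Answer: -32199/19048 ≈ -1.6904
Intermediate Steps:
(-8740 + 40939)/(L + M(-156)) = (-8740 + 40939)/(-19223 + 175) = 32199/(-19048) = 32199*(-1/19048) = -32199/19048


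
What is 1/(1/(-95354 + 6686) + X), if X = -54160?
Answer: -88668/4802258881 ≈ -1.8464e-5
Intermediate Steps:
1/(1/(-95354 + 6686) + X) = 1/(1/(-95354 + 6686) - 54160) = 1/(1/(-88668) - 54160) = 1/(-1/88668 - 54160) = 1/(-4802258881/88668) = -88668/4802258881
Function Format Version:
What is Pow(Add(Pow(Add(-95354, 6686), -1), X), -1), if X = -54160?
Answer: Rational(-88668, 4802258881) ≈ -1.8464e-5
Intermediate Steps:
Pow(Add(Pow(Add(-95354, 6686), -1), X), -1) = Pow(Add(Pow(Add(-95354, 6686), -1), -54160), -1) = Pow(Add(Pow(-88668, -1), -54160), -1) = Pow(Add(Rational(-1, 88668), -54160), -1) = Pow(Rational(-4802258881, 88668), -1) = Rational(-88668, 4802258881)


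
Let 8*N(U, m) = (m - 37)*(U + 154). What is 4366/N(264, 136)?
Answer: 17464/20691 ≈ 0.84404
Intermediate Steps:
N(U, m) = (-37 + m)*(154 + U)/8 (N(U, m) = ((m - 37)*(U + 154))/8 = ((-37 + m)*(154 + U))/8 = (-37 + m)*(154 + U)/8)
4366/N(264, 136) = 4366/(-2849/4 - 37/8*264 + (77/4)*136 + (⅛)*264*136) = 4366/(-2849/4 - 1221 + 2618 + 4488) = 4366/(20691/4) = 4366*(4/20691) = 17464/20691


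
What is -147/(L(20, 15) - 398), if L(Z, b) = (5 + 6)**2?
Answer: 147/277 ≈ 0.53069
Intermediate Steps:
L(Z, b) = 121 (L(Z, b) = 11**2 = 121)
-147/(L(20, 15) - 398) = -147/(121 - 398) = -147/(-277) = -147*(-1/277) = 147/277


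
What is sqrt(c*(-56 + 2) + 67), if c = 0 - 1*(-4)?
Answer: I*sqrt(149) ≈ 12.207*I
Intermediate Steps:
c = 4 (c = 0 + 4 = 4)
sqrt(c*(-56 + 2) + 67) = sqrt(4*(-56 + 2) + 67) = sqrt(4*(-54) + 67) = sqrt(-216 + 67) = sqrt(-149) = I*sqrt(149)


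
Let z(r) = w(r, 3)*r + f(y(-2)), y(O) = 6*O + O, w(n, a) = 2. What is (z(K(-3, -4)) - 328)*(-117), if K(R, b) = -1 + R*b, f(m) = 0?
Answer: 35802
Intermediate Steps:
y(O) = 7*O
z(r) = 2*r (z(r) = 2*r + 0 = 2*r)
(z(K(-3, -4)) - 328)*(-117) = (2*(-1 - 3*(-4)) - 328)*(-117) = (2*(-1 + 12) - 328)*(-117) = (2*11 - 328)*(-117) = (22 - 328)*(-117) = -306*(-117) = 35802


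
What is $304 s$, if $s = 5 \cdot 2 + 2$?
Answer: $3648$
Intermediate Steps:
$s = 12$ ($s = 10 + 2 = 12$)
$304 s = 304 \cdot 12 = 3648$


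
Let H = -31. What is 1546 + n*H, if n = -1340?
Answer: 43086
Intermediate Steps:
1546 + n*H = 1546 - 1340*(-31) = 1546 + 41540 = 43086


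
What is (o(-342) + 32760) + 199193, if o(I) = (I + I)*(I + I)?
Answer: 699809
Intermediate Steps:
o(I) = 4*I**2 (o(I) = (2*I)*(2*I) = 4*I**2)
(o(-342) + 32760) + 199193 = (4*(-342)**2 + 32760) + 199193 = (4*116964 + 32760) + 199193 = (467856 + 32760) + 199193 = 500616 + 199193 = 699809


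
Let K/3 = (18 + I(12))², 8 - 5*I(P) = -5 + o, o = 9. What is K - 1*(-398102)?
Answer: 9979058/25 ≈ 3.9916e+5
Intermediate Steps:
I(P) = ⅘ (I(P) = 8/5 - (-5 + 9)/5 = 8/5 - ⅕*4 = 8/5 - ⅘ = ⅘)
K = 26508/25 (K = 3*(18 + ⅘)² = 3*(94/5)² = 3*(8836/25) = 26508/25 ≈ 1060.3)
K - 1*(-398102) = 26508/25 - 1*(-398102) = 26508/25 + 398102 = 9979058/25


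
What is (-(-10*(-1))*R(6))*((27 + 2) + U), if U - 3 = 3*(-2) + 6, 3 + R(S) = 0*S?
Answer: 960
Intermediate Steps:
R(S) = -3 (R(S) = -3 + 0*S = -3 + 0 = -3)
U = 3 (U = 3 + (3*(-2) + 6) = 3 + (-6 + 6) = 3 + 0 = 3)
(-(-10*(-1))*R(6))*((27 + 2) + U) = (-(-10*(-1))*(-3))*((27 + 2) + 3) = (-10*(-3))*(29 + 3) = -1*(-30)*32 = 30*32 = 960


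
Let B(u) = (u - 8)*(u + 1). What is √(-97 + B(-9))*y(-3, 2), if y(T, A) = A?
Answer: 2*√39 ≈ 12.490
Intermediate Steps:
B(u) = (1 + u)*(-8 + u) (B(u) = (-8 + u)*(1 + u) = (1 + u)*(-8 + u))
√(-97 + B(-9))*y(-3, 2) = √(-97 + (-8 + (-9)² - 7*(-9)))*2 = √(-97 + (-8 + 81 + 63))*2 = √(-97 + 136)*2 = √39*2 = 2*√39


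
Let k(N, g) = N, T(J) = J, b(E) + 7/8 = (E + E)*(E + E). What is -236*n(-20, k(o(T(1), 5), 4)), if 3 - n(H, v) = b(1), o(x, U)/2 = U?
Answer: 59/2 ≈ 29.500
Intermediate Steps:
b(E) = -7/8 + 4*E² (b(E) = -7/8 + (E + E)*(E + E) = -7/8 + (2*E)*(2*E) = -7/8 + 4*E²)
o(x, U) = 2*U
n(H, v) = -⅛ (n(H, v) = 3 - (-7/8 + 4*1²) = 3 - (-7/8 + 4*1) = 3 - (-7/8 + 4) = 3 - 1*25/8 = 3 - 25/8 = -⅛)
-236*n(-20, k(o(T(1), 5), 4)) = -236*(-⅛) = 59/2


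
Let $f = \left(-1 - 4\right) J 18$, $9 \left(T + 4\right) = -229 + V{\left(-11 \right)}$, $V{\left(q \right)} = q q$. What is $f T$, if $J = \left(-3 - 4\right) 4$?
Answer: $-40320$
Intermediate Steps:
$V{\left(q \right)} = q^{2}$
$J = -28$ ($J = \left(-7\right) 4 = -28$)
$T = -16$ ($T = -4 + \frac{-229 + \left(-11\right)^{2}}{9} = -4 + \frac{-229 + 121}{9} = -4 + \frac{1}{9} \left(-108\right) = -4 - 12 = -16$)
$f = 2520$ ($f = \left(-1 - 4\right) \left(-28\right) 18 = \left(-5\right) \left(-28\right) 18 = 140 \cdot 18 = 2520$)
$f T = 2520 \left(-16\right) = -40320$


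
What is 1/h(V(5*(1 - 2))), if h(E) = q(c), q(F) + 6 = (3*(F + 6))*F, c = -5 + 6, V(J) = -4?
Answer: 1/15 ≈ 0.066667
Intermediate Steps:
c = 1
q(F) = -6 + F*(18 + 3*F) (q(F) = -6 + (3*(F + 6))*F = -6 + (3*(6 + F))*F = -6 + (18 + 3*F)*F = -6 + F*(18 + 3*F))
h(E) = 15 (h(E) = -6 + 3*1**2 + 18*1 = -6 + 3*1 + 18 = -6 + 3 + 18 = 15)
1/h(V(5*(1 - 2))) = 1/15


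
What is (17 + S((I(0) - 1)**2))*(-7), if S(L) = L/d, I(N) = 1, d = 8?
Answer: -119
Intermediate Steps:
S(L) = L/8
(17 + S((I(0) - 1)**2))*(-7) = (17 + (1 - 1)**2/8)*(-7) = (17 + (1/8)*0**2)*(-7) = (17 + (1/8)*0)*(-7) = (17 + 0)*(-7) = 17*(-7) = -119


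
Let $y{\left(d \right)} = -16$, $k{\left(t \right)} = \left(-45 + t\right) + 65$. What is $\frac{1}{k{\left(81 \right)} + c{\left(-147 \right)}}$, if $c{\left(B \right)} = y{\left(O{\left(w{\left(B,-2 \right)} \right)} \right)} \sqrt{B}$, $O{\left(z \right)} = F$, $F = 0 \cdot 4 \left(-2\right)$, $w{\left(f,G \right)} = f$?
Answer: $\frac{101}{47833} + \frac{112 i \sqrt{3}}{47833} \approx 0.0021115 + 0.0040556 i$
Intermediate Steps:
$k{\left(t \right)} = 20 + t$
$F = 0$ ($F = 0 \left(-2\right) = 0$)
$O{\left(z \right)} = 0$
$c{\left(B \right)} = - 16 \sqrt{B}$
$\frac{1}{k{\left(81 \right)} + c{\left(-147 \right)}} = \frac{1}{\left(20 + 81\right) - 16 \sqrt{-147}} = \frac{1}{101 - 16 \cdot 7 i \sqrt{3}} = \frac{1}{101 - 112 i \sqrt{3}}$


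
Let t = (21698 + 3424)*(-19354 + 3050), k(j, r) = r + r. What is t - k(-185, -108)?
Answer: -409588872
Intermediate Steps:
k(j, r) = 2*r
t = -409589088 (t = 25122*(-16304) = -409589088)
t - k(-185, -108) = -409589088 - 2*(-108) = -409589088 - 1*(-216) = -409589088 + 216 = -409588872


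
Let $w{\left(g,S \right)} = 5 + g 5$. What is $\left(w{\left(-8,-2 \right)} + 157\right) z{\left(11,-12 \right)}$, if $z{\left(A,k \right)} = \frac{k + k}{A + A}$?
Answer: $- \frac{1464}{11} \approx -133.09$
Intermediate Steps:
$z{\left(A,k \right)} = \frac{k}{A}$ ($z{\left(A,k \right)} = \frac{2 k}{2 A} = 2 k \frac{1}{2 A} = \frac{k}{A}$)
$w{\left(g,S \right)} = 5 + 5 g$
$\left(w{\left(-8,-2 \right)} + 157\right) z{\left(11,-12 \right)} = \left(\left(5 + 5 \left(-8\right)\right) + 157\right) \left(- \frac{12}{11}\right) = \left(\left(5 - 40\right) + 157\right) \left(\left(-12\right) \frac{1}{11}\right) = \left(-35 + 157\right) \left(- \frac{12}{11}\right) = 122 \left(- \frac{12}{11}\right) = - \frac{1464}{11}$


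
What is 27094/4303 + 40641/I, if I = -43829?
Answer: 1012624703/188596187 ≈ 5.3693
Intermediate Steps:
27094/4303 + 40641/I = 27094/4303 + 40641/(-43829) = 27094*(1/4303) + 40641*(-1/43829) = 27094/4303 - 40641/43829 = 1012624703/188596187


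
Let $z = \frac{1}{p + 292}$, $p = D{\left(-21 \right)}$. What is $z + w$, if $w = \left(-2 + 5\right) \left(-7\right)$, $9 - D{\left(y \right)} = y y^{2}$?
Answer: $- \frac{200801}{9562} \approx -21.0$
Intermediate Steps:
$D{\left(y \right)} = 9 - y^{3}$ ($D{\left(y \right)} = 9 - y y^{2} = 9 - y^{3}$)
$p = 9270$ ($p = 9 - \left(-21\right)^{3} = 9 - -9261 = 9 + 9261 = 9270$)
$z = \frac{1}{9562}$ ($z = \frac{1}{9270 + 292} = \frac{1}{9562} \approx 0.00010458$)
$w = -21$ ($w = 3 \left(-7\right) = -21$)
$z + w = \frac{1}{9562} - 21 = - \frac{200801}{9562}$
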